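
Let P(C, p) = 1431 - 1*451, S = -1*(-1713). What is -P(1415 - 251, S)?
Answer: -980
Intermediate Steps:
S = 1713
P(C, p) = 980 (P(C, p) = 1431 - 451 = 980)
-P(1415 - 251, S) = -1*980 = -980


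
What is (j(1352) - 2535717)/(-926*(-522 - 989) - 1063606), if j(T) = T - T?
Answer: -845239/111860 ≈ -7.5562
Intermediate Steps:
j(T) = 0
(j(1352) - 2535717)/(-926*(-522 - 989) - 1063606) = (0 - 2535717)/(-926*(-522 - 989) - 1063606) = -2535717/(-926*(-1511) - 1063606) = -2535717/(1399186 - 1063606) = -2535717/335580 = -2535717*1/335580 = -845239/111860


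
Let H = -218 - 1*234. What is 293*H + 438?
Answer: -131998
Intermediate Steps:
H = -452 (H = -218 - 234 = -452)
293*H + 438 = 293*(-452) + 438 = -132436 + 438 = -131998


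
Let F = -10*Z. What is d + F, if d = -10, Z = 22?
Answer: -230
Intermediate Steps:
F = -220 (F = -10*22 = -220)
d + F = -10 - 220 = -230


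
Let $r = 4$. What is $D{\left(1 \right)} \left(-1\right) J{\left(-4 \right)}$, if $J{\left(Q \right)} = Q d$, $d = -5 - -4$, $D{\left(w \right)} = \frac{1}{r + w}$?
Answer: $- \frac{4}{5} \approx -0.8$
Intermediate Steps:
$D{\left(w \right)} = \frac{1}{4 + w}$
$d = -1$ ($d = -5 + 4 = -1$)
$J{\left(Q \right)} = - Q$ ($J{\left(Q \right)} = Q \left(-1\right) = - Q$)
$D{\left(1 \right)} \left(-1\right) J{\left(-4 \right)} = \frac{1}{4 + 1} \left(-1\right) \left(\left(-1\right) \left(-4\right)\right) = \frac{1}{5} \left(-1\right) 4 = \left(- \frac{1}{5}\right) 4 = - \frac{4}{5}$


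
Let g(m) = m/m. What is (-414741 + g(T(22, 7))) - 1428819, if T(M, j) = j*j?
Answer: -1843559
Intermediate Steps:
T(M, j) = j²
g(m) = 1
(-414741 + g(T(22, 7))) - 1428819 = (-414741 + 1) - 1428819 = -414740 - 1428819 = -1843559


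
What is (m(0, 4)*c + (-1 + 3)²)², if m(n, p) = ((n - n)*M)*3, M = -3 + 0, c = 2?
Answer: 16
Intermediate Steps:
M = -3
m(n, p) = 0 (m(n, p) = ((n - n)*(-3))*3 = (0*(-3))*3 = 0*3 = 0)
(m(0, 4)*c + (-1 + 3)²)² = (0*2 + (-1 + 3)²)² = (0 + 2²)² = (0 + 4)² = 4² = 16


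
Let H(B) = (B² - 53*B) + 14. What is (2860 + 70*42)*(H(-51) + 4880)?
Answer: 59148400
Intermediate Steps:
H(B) = 14 + B² - 53*B
(2860 + 70*42)*(H(-51) + 4880) = (2860 + 70*42)*((14 + (-51)² - 53*(-51)) + 4880) = (2860 + 2940)*((14 + 2601 + 2703) + 4880) = 5800*(5318 + 4880) = 5800*10198 = 59148400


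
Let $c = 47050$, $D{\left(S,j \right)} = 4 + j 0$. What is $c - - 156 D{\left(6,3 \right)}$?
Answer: $47674$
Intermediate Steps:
$D{\left(S,j \right)} = 4$ ($D{\left(S,j \right)} = 4 + 0 = 4$)
$c - - 156 D{\left(6,3 \right)} = 47050 - \left(-156\right) 4 = 47050 - -624 = 47050 + 624 = 47674$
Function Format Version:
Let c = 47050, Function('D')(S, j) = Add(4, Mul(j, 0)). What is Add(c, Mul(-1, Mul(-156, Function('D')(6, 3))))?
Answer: 47674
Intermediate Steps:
Function('D')(S, j) = 4 (Function('D')(S, j) = Add(4, 0) = 4)
Add(c, Mul(-1, Mul(-156, Function('D')(6, 3)))) = Add(47050, Mul(-1, Mul(-156, 4))) = Add(47050, Mul(-1, -624)) = Add(47050, 624) = 47674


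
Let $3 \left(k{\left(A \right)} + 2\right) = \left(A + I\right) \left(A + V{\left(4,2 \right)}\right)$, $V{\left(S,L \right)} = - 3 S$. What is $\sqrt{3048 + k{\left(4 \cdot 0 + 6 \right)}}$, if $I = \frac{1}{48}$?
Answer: $\frac{\sqrt{436890}}{12} \approx 55.081$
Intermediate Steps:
$I = \frac{1}{48} \approx 0.020833$
$k{\left(A \right)} = -2 + \frac{\left(-12 + A\right) \left(\frac{1}{48} + A\right)}{3}$ ($k{\left(A \right)} = -2 + \frac{\left(A + \frac{1}{48}\right) \left(A - 12\right)}{3} = -2 + \frac{\left(\frac{1}{48} + A\right) \left(A - 12\right)}{3} = -2 + \frac{\left(\frac{1}{48} + A\right) \left(-12 + A\right)}{3} = -2 + \frac{\left(-12 + A\right) \left(\frac{1}{48} + A\right)}{3}$)
$\sqrt{3048 + k{\left(4 \cdot 0 + 6 \right)}} = \sqrt{3048 - \left(\frac{25}{12} - \frac{\left(4 \cdot 0 + 6\right)^{2}}{3} + \frac{575 \left(4 \cdot 0 + 6\right)}{144}\right)} = \sqrt{3048 - \left(\frac{25}{12} - \frac{\left(0 + 6\right)^{2}}{3} + \frac{575 \left(0 + 6\right)}{144}\right)} = \sqrt{3048 - \left(\frac{625}{24} - 12\right)} = \sqrt{3048 - \frac{337}{24}} = \sqrt{\frac{72815}{24}} = \frac{\sqrt{436890}}{12}$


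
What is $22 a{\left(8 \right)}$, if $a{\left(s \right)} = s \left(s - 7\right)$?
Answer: $176$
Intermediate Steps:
$a{\left(s \right)} = s \left(-7 + s\right)$
$22 a{\left(8 \right)} = 22 \cdot 8 \left(-7 + 8\right) = 22 \cdot 8 \cdot 1 = 22 \cdot 8 = 176$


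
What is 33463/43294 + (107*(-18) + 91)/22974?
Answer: 172333618/248659089 ≈ 0.69305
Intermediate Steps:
33463/43294 + (107*(-18) + 91)/22974 = 33463*(1/43294) + (-1926 + 91)*(1/22974) = 33463/43294 - 1835*1/22974 = 33463/43294 - 1835/22974 = 172333618/248659089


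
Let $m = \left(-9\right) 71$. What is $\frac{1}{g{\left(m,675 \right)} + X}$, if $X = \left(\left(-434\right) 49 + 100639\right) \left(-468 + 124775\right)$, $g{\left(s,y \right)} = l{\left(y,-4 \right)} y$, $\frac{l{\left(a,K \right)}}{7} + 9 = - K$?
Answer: $\frac{1}{9866595886} \approx 1.0135 \cdot 10^{-10}$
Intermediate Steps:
$l{\left(a,K \right)} = -63 - 7 K$ ($l{\left(a,K \right)} = -63 + 7 \left(- K\right) = -63 - 7 K$)
$m = -639$
$g{\left(s,y \right)} = - 35 y$ ($g{\left(s,y \right)} = \left(-63 - -28\right) y = \left(-63 + 28\right) y = - 35 y$)
$X = 9866619511$ ($X = \left(-21266 + 100639\right) 124307 = 79373 \cdot 124307 = 9866619511$)
$\frac{1}{g{\left(m,675 \right)} + X} = \frac{1}{\left(-35\right) 675 + 9866619511} = \frac{1}{-23625 + 9866619511} = \frac{1}{9866595886}$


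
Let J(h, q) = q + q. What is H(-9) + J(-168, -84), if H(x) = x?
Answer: -177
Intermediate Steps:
J(h, q) = 2*q
H(-9) + J(-168, -84) = -9 + 2*(-84) = -9 - 168 = -177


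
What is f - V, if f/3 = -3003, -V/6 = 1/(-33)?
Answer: -99101/11 ≈ -9009.2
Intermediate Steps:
V = 2/11 (V = -6/(-33) = -6*(-1/33) = 2/11 ≈ 0.18182)
f = -9009 (f = 3*(-3003) = -9009)
f - V = -9009 - 1*2/11 = -9009 - 2/11 = -99101/11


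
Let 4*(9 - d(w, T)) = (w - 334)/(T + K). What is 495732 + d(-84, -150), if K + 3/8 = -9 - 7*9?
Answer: 881922403/1779 ≈ 4.9574e+5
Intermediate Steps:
K = -579/8 (K = -3/8 + (-9 - 7*9) = -3/8 + (-9 - 63) = -3/8 - 72 = -579/8 ≈ -72.375)
d(w, T) = 9 - (-334 + w)/(4*(-579/8 + T)) (d(w, T) = 9 - (w - 334)/(4*(T - 579/8)) = 9 - (-334 + w)/(4*(-579/8 + T)))
495732 + d(-84, -150) = 495732 + (-4543 - 2*(-84) + 72*(-150))/(-579 + 8*(-150)) = 495732 + (-4543 + 168 - 10800)/(-579 - 1200) = 495732 - 15175/(-1779) = 495732 - 1/1779*(-15175) = 495732 + 15175/1779 = 881922403/1779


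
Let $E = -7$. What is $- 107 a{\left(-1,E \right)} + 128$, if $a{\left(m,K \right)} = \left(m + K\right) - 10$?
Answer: $2054$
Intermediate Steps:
$a{\left(m,K \right)} = -10 + K + m$ ($a{\left(m,K \right)} = \left(K + m\right) - 10 = -10 + K + m$)
$- 107 a{\left(-1,E \right)} + 128 = - 107 \left(-10 - 7 - 1\right) + 128 = \left(-107\right) \left(-18\right) + 128 = 1926 + 128 = 2054$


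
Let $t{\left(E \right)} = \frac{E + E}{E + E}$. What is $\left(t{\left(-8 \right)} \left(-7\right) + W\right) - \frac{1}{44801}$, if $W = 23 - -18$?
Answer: $\frac{1523233}{44801} \approx 34.0$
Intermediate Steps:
$W = 41$ ($W = 23 + 18 = 41$)
$t{\left(E \right)} = 1$ ($t{\left(E \right)} = \frac{2 E}{2 E} = 2 E \frac{1}{2 E} = 1$)
$\left(t{\left(-8 \right)} \left(-7\right) + W\right) - \frac{1}{44801} = \left(1 \left(-7\right) + 41\right) - \frac{1}{44801} = \left(-7 + 41\right) - \frac{1}{44801} = 34 - \frac{1}{44801} = \frac{1523233}{44801}$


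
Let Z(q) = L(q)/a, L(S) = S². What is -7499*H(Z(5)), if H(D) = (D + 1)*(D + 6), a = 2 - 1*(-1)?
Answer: -9028796/9 ≈ -1.0032e+6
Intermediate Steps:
a = 3 (a = 2 + 1 = 3)
Z(q) = q²/3
H(D) = (1 + D)*(6 + D)
-7499*H(Z(5)) = -7499*(6 + ((⅓)*5²)² + 7*((⅓)*5²)) = -7499*(6 + ((⅓)*25)² + 7*((⅓)*25)) = -7499*(6 + (25/3)² + 7*(25/3)) = -7499*(6 + 625/9 + 175/3) = -7499*1204/9 = -9028796/9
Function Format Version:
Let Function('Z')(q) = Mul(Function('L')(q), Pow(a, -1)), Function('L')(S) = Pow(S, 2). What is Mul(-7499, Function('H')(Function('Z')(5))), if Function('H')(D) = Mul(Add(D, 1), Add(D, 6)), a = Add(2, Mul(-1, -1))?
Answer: Rational(-9028796, 9) ≈ -1.0032e+6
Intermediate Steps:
a = 3 (a = Add(2, 1) = 3)
Function('Z')(q) = Mul(Rational(1, 3), Pow(q, 2)) (Function('Z')(q) = Mul(Pow(q, 2), Pow(3, -1)) = Mul(Pow(q, 2), Rational(1, 3)) = Mul(Rational(1, 3), Pow(q, 2)))
Function('H')(D) = Mul(Add(1, D), Add(6, D))
Mul(-7499, Function('H')(Function('Z')(5))) = Mul(-7499, Add(6, Pow(Mul(Rational(1, 3), Pow(5, 2)), 2), Mul(7, Mul(Rational(1, 3), Pow(5, 2))))) = Mul(-7499, Add(6, Pow(Mul(Rational(1, 3), 25), 2), Mul(7, Mul(Rational(1, 3), 25)))) = Mul(-7499, Add(6, Pow(Rational(25, 3), 2), Mul(7, Rational(25, 3)))) = Mul(-7499, Add(6, Rational(625, 9), Rational(175, 3))) = Mul(-7499, Rational(1204, 9)) = Rational(-9028796, 9)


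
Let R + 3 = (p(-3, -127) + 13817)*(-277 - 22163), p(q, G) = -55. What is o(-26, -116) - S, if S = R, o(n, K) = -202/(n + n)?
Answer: 8029301459/26 ≈ 3.0882e+8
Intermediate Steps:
o(n, K) = -101/n (o(n, K) = -202*1/(2*n) = -101/n)
R = -308819283 (R = -3 + (-55 + 13817)*(-277 - 22163) = -3 + 13762*(-22440) = -3 - 308819280 = -308819283)
S = -308819283
o(-26, -116) - S = -101/(-26) - 1*(-308819283) = -101*(-1/26) + 308819283 = 101/26 + 308819283 = 8029301459/26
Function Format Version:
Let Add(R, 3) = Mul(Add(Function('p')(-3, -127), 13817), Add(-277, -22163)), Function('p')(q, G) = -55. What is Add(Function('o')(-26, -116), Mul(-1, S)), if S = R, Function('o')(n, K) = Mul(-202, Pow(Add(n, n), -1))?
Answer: Rational(8029301459, 26) ≈ 3.0882e+8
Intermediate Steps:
Function('o')(n, K) = Mul(-101, Pow(n, -1)) (Function('o')(n, K) = Mul(-202, Pow(Mul(2, n), -1)) = Mul(-202, Mul(Rational(1, 2), Pow(n, -1))) = Mul(-101, Pow(n, -1)))
R = -308819283 (R = Add(-3, Mul(Add(-55, 13817), Add(-277, -22163))) = Add(-3, Mul(13762, -22440)) = Add(-3, -308819280) = -308819283)
S = -308819283
Add(Function('o')(-26, -116), Mul(-1, S)) = Add(Mul(-101, Pow(-26, -1)), Mul(-1, -308819283)) = Add(Mul(-101, Rational(-1, 26)), 308819283) = Add(Rational(101, 26), 308819283) = Rational(8029301459, 26)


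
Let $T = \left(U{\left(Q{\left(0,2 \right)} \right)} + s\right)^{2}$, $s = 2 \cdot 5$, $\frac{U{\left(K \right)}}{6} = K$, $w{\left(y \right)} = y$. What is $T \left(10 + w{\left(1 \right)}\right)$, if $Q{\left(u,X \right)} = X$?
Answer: $5324$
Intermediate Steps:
$U{\left(K \right)} = 6 K$
$s = 10$
$T = 484$ ($T = \left(6 \cdot 2 + 10\right)^{2} = \left(12 + 10\right)^{2} = 22^{2} = 484$)
$T \left(10 + w{\left(1 \right)}\right) = 484 \left(10 + 1\right) = 484 \cdot 11 = 5324$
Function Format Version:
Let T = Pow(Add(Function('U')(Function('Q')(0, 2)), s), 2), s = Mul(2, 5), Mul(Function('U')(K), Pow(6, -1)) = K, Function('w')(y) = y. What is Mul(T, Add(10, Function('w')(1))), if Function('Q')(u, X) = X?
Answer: 5324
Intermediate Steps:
Function('U')(K) = Mul(6, K)
s = 10
T = 484 (T = Pow(Add(Mul(6, 2), 10), 2) = Pow(Add(12, 10), 2) = Pow(22, 2) = 484)
Mul(T, Add(10, Function('w')(1))) = Mul(484, Add(10, 1)) = Mul(484, 11) = 5324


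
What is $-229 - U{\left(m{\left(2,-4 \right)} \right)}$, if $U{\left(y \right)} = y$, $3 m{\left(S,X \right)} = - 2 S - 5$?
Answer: $-226$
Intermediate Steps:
$m{\left(S,X \right)} = - \frac{5}{3} - \frac{2 S}{3}$ ($m{\left(S,X \right)} = \frac{- 2 S - 5}{3} = \frac{-5 - 2 S}{3} = - \frac{5}{3} - \frac{2 S}{3}$)
$-229 - U{\left(m{\left(2,-4 \right)} \right)} = -229 - \left(- \frac{5}{3} - \frac{4}{3}\right) = -229 - -3 = -229 + 3 = -226$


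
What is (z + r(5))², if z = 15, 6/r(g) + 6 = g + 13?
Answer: 961/4 ≈ 240.25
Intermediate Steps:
r(g) = 6/(7 + g) (r(g) = 6/(-6 + (g + 13)) = 6/(-6 + (13 + g)) = 6/(7 + g))
(z + r(5))² = (15 + 6/(7 + 5))² = (15 + 6/12)² = (15 + 6*(1/12))² = (15 + ½)² = (31/2)² = 961/4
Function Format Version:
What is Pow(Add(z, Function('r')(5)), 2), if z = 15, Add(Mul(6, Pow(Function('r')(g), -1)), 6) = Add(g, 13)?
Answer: Rational(961, 4) ≈ 240.25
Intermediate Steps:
Function('r')(g) = Mul(6, Pow(Add(7, g), -1)) (Function('r')(g) = Mul(6, Pow(Add(-6, Add(g, 13)), -1)) = Mul(6, Pow(Add(-6, Add(13, g)), -1)) = Mul(6, Pow(Add(7, g), -1)))
Pow(Add(z, Function('r')(5)), 2) = Pow(Add(15, Mul(6, Pow(Add(7, 5), -1))), 2) = Pow(Add(15, Mul(6, Pow(12, -1))), 2) = Pow(Add(15, Mul(6, Rational(1, 12))), 2) = Pow(Add(15, Rational(1, 2)), 2) = Pow(Rational(31, 2), 2) = Rational(961, 4)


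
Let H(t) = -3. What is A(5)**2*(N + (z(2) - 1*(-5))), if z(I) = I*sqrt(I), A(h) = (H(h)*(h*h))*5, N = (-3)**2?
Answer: 1968750 + 281250*sqrt(2) ≈ 2.3665e+6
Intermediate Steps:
N = 9
A(h) = -15*h**2 (A(h) = -3*h*h*5 = -3*h**2*5 = -15*h**2)
z(I) = I**(3/2)
A(5)**2*(N + (z(2) - 1*(-5))) = (-15*5**2)**2*(9 + (2**(3/2) - 1*(-5))) = (-15*25)**2*(9 + (2*sqrt(2) + 5)) = (-375)**2*(9 + (5 + 2*sqrt(2))) = 140625*(14 + 2*sqrt(2)) = 1968750 + 281250*sqrt(2)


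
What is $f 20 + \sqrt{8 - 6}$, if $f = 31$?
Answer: $620 + \sqrt{2} \approx 621.41$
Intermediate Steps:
$f 20 + \sqrt{8 - 6} = 31 \cdot 20 + \sqrt{8 - 6} = 620 + \sqrt{2}$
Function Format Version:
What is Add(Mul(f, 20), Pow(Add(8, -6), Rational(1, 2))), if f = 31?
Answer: Add(620, Pow(2, Rational(1, 2))) ≈ 621.41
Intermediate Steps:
Add(Mul(f, 20), Pow(Add(8, -6), Rational(1, 2))) = Add(Mul(31, 20), Pow(Add(8, -6), Rational(1, 2))) = Add(620, Pow(2, Rational(1, 2)))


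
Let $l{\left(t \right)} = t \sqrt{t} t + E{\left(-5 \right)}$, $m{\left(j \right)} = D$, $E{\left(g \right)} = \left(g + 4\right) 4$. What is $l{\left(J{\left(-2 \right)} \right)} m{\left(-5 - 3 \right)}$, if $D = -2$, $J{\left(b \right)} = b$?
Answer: $8 - 8 i \sqrt{2} \approx 8.0 - 11.314 i$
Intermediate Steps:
$E{\left(g \right)} = 16 + 4 g$ ($E{\left(g \right)} = \left(4 + g\right) 4 = 16 + 4 g$)
$m{\left(j \right)} = -2$
$l{\left(t \right)} = -4 + t^{\frac{5}{2}}$ ($l{\left(t \right)} = t \sqrt{t} t + \left(16 + 4 \left(-5\right)\right) = t^{\frac{3}{2}} t + \left(16 - 20\right) = t^{\frac{5}{2}} - 4 = -4 + t^{\frac{5}{2}}$)
$l{\left(J{\left(-2 \right)} \right)} m{\left(-5 - 3 \right)} = \left(-4 + \left(-2\right)^{\frac{5}{2}}\right) \left(-2\right) = \left(-4 + 4 i \sqrt{2}\right) \left(-2\right) = 8 - 8 i \sqrt{2}$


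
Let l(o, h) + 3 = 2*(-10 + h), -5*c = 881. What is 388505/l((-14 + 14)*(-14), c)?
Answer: -1942525/1877 ≈ -1034.9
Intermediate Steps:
c = -881/5 (c = -⅕*881 = -881/5 ≈ -176.20)
l(o, h) = -23 + 2*h (l(o, h) = -3 + 2*(-10 + h) = -3 + (-20 + 2*h) = -23 + 2*h)
388505/l((-14 + 14)*(-14), c) = 388505/(-23 + 2*(-881/5)) = 388505/(-23 - 1762/5) = 388505/(-1877/5) = 388505*(-5/1877) = -1942525/1877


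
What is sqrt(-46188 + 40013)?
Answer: 5*I*sqrt(247) ≈ 78.581*I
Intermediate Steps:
sqrt(-46188 + 40013) = sqrt(-6175) = 5*I*sqrt(247)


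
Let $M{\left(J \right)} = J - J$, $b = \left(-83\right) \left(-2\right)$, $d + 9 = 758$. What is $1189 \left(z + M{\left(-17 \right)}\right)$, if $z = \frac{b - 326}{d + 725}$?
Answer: $- \frac{95120}{737} \approx -129.06$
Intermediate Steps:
$d = 749$ ($d = -9 + 758 = 749$)
$b = 166$
$M{\left(J \right)} = 0$
$z = - \frac{80}{737}$ ($z = \frac{166 - 326}{749 + 725} = - \frac{160}{1474} = \left(-160\right) \frac{1}{1474} = - \frac{80}{737} \approx -0.10855$)
$1189 \left(z + M{\left(-17 \right)}\right) = 1189 \left(- \frac{80}{737} + 0\right) = 1189 \left(- \frac{80}{737}\right) = - \frac{95120}{737}$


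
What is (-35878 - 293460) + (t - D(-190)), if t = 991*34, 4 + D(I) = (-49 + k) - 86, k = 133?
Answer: -295638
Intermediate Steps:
D(I) = -6 (D(I) = -4 + ((-49 + 133) - 86) = -4 + (84 - 86) = -4 - 2 = -6)
t = 33694
(-35878 - 293460) + (t - D(-190)) = (-35878 - 293460) + (33694 - 1*(-6)) = -329338 + (33694 + 6) = -329338 + 33700 = -295638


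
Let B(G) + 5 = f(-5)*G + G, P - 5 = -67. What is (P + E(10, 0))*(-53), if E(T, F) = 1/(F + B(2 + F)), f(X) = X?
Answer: 42771/13 ≈ 3290.1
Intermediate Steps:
P = -62 (P = 5 - 67 = -62)
B(G) = -5 - 4*G (B(G) = -5 + (-5*G + G) = -5 - 4*G)
E(T, F) = 1/(-13 - 3*F) (E(T, F) = 1/(F + (-5 - 4*(2 + F))) = 1/(F + (-5 + (-8 - 4*F))) = 1/(F + (-13 - 4*F)) = 1/(-13 - 3*F))
(P + E(10, 0))*(-53) = (-62 + 1/(-13 - 3*0))*(-53) = (-62 + 1/(-13 + 0))*(-53) = (-62 + 1/(-13))*(-53) = (-62 - 1/13)*(-53) = -807/13*(-53) = 42771/13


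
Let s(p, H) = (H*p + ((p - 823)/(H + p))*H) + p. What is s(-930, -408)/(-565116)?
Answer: -42144263/63010434 ≈ -0.66885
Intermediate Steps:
s(p, H) = p + H*p + H*(-823 + p)/(H + p) (s(p, H) = (H*p + ((-823 + p)/(H + p))*H) + p = (H*p + H*(-823 + p)/(H + p)) + p = p + H*p + H*(-823 + p)/(H + p))
s(-930, -408)/(-565116) = (((-930)² - 823*(-408) - 408*(-930)² - 930*(-408)² + 2*(-408)*(-930))/(-408 - 930))/(-565116) = ((864900 + 335784 - 408*864900 - 930*166464 + 758880)/(-1338))*(-1/565116) = -(864900 + 335784 - 352879200 - 154811520 + 758880)/1338*(-1/565116) = -1/1338*(-505731156)*(-1/565116) = (84288526/223)*(-1/565116) = -42144263/63010434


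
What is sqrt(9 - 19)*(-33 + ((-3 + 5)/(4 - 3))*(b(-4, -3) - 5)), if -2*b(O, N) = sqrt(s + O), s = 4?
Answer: -43*I*sqrt(10) ≈ -135.98*I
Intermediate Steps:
b(O, N) = -sqrt(4 + O)/2
sqrt(9 - 19)*(-33 + ((-3 + 5)/(4 - 3))*(b(-4, -3) - 5)) = sqrt(9 - 19)*(-33 + ((-3 + 5)/(4 - 3))*(-sqrt(4 - 4)/2 - 5)) = sqrt(-10)*(-33 + (2/1)*(-sqrt(0)/2 - 5)) = (I*sqrt(10))*(-33 + (2*1)*(-1/2*0 - 5)) = (I*sqrt(10))*(-33 + 2*(0 - 5)) = (I*sqrt(10))*(-33 + 2*(-5)) = (I*sqrt(10))*(-33 - 10) = (I*sqrt(10))*(-43) = -43*I*sqrt(10)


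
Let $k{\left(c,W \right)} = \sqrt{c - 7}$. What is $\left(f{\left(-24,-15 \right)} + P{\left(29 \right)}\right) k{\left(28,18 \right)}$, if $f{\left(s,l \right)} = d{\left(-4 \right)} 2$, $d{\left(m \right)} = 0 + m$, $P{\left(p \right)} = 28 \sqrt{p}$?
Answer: $- 8 \sqrt{21} + 28 \sqrt{609} \approx 654.32$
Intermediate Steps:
$k{\left(c,W \right)} = \sqrt{-7 + c}$
$d{\left(m \right)} = m$
$f{\left(s,l \right)} = -8$ ($f{\left(s,l \right)} = \left(-4\right) 2 = -8$)
$\left(f{\left(-24,-15 \right)} + P{\left(29 \right)}\right) k{\left(28,18 \right)} = \left(-8 + 28 \sqrt{29}\right) \sqrt{-7 + 28} = \left(-8 + 28 \sqrt{29}\right) \sqrt{21} = \sqrt{21} \left(-8 + 28 \sqrt{29}\right)$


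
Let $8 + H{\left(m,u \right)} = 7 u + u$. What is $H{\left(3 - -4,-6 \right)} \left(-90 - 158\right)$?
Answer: $13888$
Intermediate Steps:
$H{\left(m,u \right)} = -8 + 8 u$ ($H{\left(m,u \right)} = -8 + \left(7 u + u\right) = -8 + 8 u$)
$H{\left(3 - -4,-6 \right)} \left(-90 - 158\right) = \left(-8 + 8 \left(-6\right)\right) \left(-90 - 158\right) = \left(-8 - 48\right) \left(-248\right) = \left(-56\right) \left(-248\right) = 13888$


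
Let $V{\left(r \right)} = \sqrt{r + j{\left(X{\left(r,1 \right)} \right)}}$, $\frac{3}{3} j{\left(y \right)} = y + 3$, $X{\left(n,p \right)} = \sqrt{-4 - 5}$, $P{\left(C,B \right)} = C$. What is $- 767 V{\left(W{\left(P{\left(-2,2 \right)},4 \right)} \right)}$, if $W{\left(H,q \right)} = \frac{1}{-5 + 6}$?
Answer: $\frac{767 \sqrt{2} \left(-3 - i\right)}{2} \approx -1627.1 - 542.35 i$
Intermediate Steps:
$W{\left(H,q \right)} = 1$ ($W{\left(H,q \right)} = 1^{-1} = 1$)
$X{\left(n,p \right)} = 3 i$ ($X{\left(n,p \right)} = \sqrt{-9} = 3 i$)
$j{\left(y \right)} = 3 + y$ ($j{\left(y \right)} = y + 3 = 3 + y$)
$V{\left(r \right)} = \sqrt{3 + r + 3 i}$ ($V{\left(r \right)} = \sqrt{r + \left(3 + 3 i\right)} = \sqrt{3 + r + 3 i}$)
$- 767 V{\left(W{\left(P{\left(-2,2 \right)},4 \right)} \right)} = - 767 \sqrt{3 + 1 + 3 i} = - 767 \sqrt{4 + 3 i} = - 767 \frac{\sqrt{2} \left(3 + i\right)}{2} = - \frac{767 \sqrt{2} \left(3 + i\right)}{2}$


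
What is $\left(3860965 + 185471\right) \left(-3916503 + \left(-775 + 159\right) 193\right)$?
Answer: $-16328951416476$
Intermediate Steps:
$\left(3860965 + 185471\right) \left(-3916503 + \left(-775 + 159\right) 193\right) = 4046436 \left(-3916503 - 118888\right) = 4046436 \left(-4035391\right) = -16328951416476$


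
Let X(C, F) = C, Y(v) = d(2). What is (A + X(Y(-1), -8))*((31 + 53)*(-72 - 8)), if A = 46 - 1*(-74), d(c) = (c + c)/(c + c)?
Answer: -813120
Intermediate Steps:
d(c) = 1 (d(c) = (2*c)/((2*c)) = (2*c)*(1/(2*c)) = 1)
Y(v) = 1
A = 120 (A = 46 + 74 = 120)
(A + X(Y(-1), -8))*((31 + 53)*(-72 - 8)) = (120 + 1)*((31 + 53)*(-72 - 8)) = 121*(84*(-80)) = 121*(-6720) = -813120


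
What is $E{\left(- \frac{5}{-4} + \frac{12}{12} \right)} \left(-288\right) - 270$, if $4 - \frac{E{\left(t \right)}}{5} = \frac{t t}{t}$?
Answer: $-2790$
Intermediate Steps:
$E{\left(t \right)} = 20 - 5 t$ ($E{\left(t \right)} = 20 - 5 \frac{t t}{t} = 20 - 5 \frac{t^{2}}{t} = 20 - 5 t$)
$E{\left(- \frac{5}{-4} + \frac{12}{12} \right)} \left(-288\right) - 270 = \left(20 - 5 \left(- \frac{5}{-4} + \frac{12}{12}\right)\right) \left(-288\right) - 270 = \left(20 - 5 \left(\left(-5\right) \left(- \frac{1}{4}\right) + 12 \cdot \frac{1}{12}\right)\right) \left(-288\right) - 270 = \left(20 - 5 \left(\frac{5}{4} + 1\right)\right) \left(-288\right) - 270 = \left(20 - \frac{45}{4}\right) \left(-288\right) - 270 = \frac{35}{4} \left(-288\right) - 270 = -2520 - 270 = -2790$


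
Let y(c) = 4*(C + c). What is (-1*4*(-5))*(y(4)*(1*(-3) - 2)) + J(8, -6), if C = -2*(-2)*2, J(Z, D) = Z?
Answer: -4792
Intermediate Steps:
C = 8 (C = 4*2 = 8)
y(c) = 32 + 4*c (y(c) = 4*(8 + c) = 32 + 4*c)
(-1*4*(-5))*(y(4)*(1*(-3) - 2)) + J(8, -6) = (-1*4*(-5))*((32 + 4*4)*(1*(-3) - 2)) + 8 = (-4*(-5))*((32 + 16)*(-3 - 2)) + 8 = 20*(48*(-5)) + 8 = 20*(-240) + 8 = -4800 + 8 = -4792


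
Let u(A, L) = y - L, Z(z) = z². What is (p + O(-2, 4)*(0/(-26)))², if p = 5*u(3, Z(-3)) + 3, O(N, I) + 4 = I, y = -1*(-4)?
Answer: 484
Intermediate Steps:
y = 4
O(N, I) = -4 + I
u(A, L) = 4 - L
p = -22 (p = 5*(4 - 1*(-3)²) + 3 = 5*(4 - 1*9) + 3 = 5*(4 - 9) + 3 = 5*(-5) + 3 = -25 + 3 = -22)
(p + O(-2, 4)*(0/(-26)))² = (-22 + (-4 + 4)*(0/(-26)))² = (-22 + 0*(0*(-1/26)))² = (-22 + 0*0)² = (-22 + 0)² = (-22)² = 484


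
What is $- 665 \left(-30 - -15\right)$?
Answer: $9975$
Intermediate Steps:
$- 665 \left(-30 - -15\right) = - 665 \left(-30 + 15\right) = \left(-665\right) \left(-15\right) = 9975$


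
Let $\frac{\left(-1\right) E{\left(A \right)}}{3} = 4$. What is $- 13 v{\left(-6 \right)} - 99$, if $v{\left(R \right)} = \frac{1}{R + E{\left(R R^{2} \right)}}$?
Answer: $- \frac{1769}{18} \approx -98.278$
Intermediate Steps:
$E{\left(A \right)} = -12$ ($E{\left(A \right)} = \left(-3\right) 4 = -12$)
$v{\left(R \right)} = \frac{1}{-12 + R}$ ($v{\left(R \right)} = \frac{1}{R - 12} = \frac{1}{-12 + R}$)
$- 13 v{\left(-6 \right)} - 99 = - \frac{13}{-12 - 6} - 99 = - \frac{13}{-18} - 99 = \left(-13\right) \left(- \frac{1}{18}\right) - 99 = \frac{13}{18} - 99 = - \frac{1769}{18}$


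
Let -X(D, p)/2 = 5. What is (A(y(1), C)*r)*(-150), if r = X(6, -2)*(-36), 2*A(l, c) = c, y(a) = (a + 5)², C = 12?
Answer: -324000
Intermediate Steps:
y(a) = (5 + a)²
X(D, p) = -10 (X(D, p) = -2*5 = -10)
A(l, c) = c/2
r = 360 (r = -10*(-36) = 360)
(A(y(1), C)*r)*(-150) = (((½)*12)*360)*(-150) = (6*360)*(-150) = 2160*(-150) = -324000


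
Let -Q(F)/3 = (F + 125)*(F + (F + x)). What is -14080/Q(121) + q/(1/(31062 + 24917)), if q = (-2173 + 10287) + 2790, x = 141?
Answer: 86265296433272/141327 ≈ 6.1040e+8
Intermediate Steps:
q = 10904 (q = 8114 + 2790 = 10904)
Q(F) = -3*(125 + F)*(141 + 2*F) (Q(F) = -3*(F + 125)*(F + (F + 141)) = -3*(125 + F)*(F + (141 + F)) = -3*(125 + F)*(141 + 2*F))
-14080/Q(121) + q/(1/(31062 + 24917)) = -14080/(-52875 - 1173*121 - 6*121²) + 10904/(1/(31062 + 24917)) = -14080/(-52875 - 141933 - 6*14641) + 10904/(1/55979) = -14080/(-52875 - 141933 - 87846) + 10904/(1/55979) = -14080/(-282654) + 10904*55979 = -14080*(-1/282654) + 610395016 = 7040/141327 + 610395016 = 86265296433272/141327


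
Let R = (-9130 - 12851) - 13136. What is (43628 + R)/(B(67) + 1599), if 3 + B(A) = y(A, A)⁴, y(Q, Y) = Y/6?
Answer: 11030256/22219537 ≈ 0.49642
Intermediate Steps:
R = -35117 (R = -21981 - 13136 = -35117)
y(Q, Y) = Y/6 (y(Q, Y) = Y*(⅙) = Y/6)
B(A) = -3 + A⁴/1296 (B(A) = -3 + (A/6)⁴ = -3 + A⁴/1296)
(43628 + R)/(B(67) + 1599) = (43628 - 35117)/((-3 + (1/1296)*67⁴) + 1599) = 8511/((-3 + (1/1296)*20151121) + 1599) = 8511/((-3 + 20151121/1296) + 1599) = 8511/(20147233/1296 + 1599) = 8511/(22219537/1296) = 8511*(1296/22219537) = 11030256/22219537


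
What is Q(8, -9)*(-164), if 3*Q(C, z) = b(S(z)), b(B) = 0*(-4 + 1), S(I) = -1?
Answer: 0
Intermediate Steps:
b(B) = 0 (b(B) = 0*(-3) = 0)
Q(C, z) = 0 (Q(C, z) = (1/3)*0 = 0)
Q(8, -9)*(-164) = 0*(-164) = 0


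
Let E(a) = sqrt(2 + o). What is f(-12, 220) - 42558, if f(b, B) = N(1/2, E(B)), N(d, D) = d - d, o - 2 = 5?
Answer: -42558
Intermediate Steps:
o = 7 (o = 2 + 5 = 7)
E(a) = 3 (E(a) = sqrt(2 + 7) = sqrt(9) = 3)
N(d, D) = 0
f(b, B) = 0
f(-12, 220) - 42558 = 0 - 42558 = -42558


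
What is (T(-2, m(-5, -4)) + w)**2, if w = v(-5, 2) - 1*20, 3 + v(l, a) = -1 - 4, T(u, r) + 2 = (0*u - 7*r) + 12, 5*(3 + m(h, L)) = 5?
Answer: 16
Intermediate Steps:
m(h, L) = -2 (m(h, L) = -3 + (1/5)*5 = -3 + 1 = -2)
T(u, r) = 10 - 7*r (T(u, r) = -2 + ((0*u - 7*r) + 12) = -2 + ((0 - 7*r) + 12) = -2 + (-7*r + 12) = -2 + (12 - 7*r) = 10 - 7*r)
v(l, a) = -8 (v(l, a) = -3 + (-1 - 4) = -3 - 5 = -8)
w = -28 (w = -8 - 1*20 = -8 - 20 = -28)
(T(-2, m(-5, -4)) + w)**2 = ((10 - 7*(-2)) - 28)**2 = ((10 + 14) - 28)**2 = (24 - 28)**2 = (-4)**2 = 16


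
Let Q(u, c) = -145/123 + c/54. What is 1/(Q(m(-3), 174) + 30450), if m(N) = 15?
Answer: 369/11236804 ≈ 3.2838e-5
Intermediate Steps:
Q(u, c) = -145/123 + c/54 (Q(u, c) = -145*1/123 + c*(1/54) = -145/123 + c/54)
1/(Q(m(-3), 174) + 30450) = 1/((-145/123 + (1/54)*174) + 30450) = 1/((-145/123 + 29/9) + 30450) = 1/(754/369 + 30450) = 1/(11236804/369) = 369/11236804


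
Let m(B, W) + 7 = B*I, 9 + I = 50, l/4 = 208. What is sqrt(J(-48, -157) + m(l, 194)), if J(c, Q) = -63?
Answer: sqrt(34042) ≈ 184.50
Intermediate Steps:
l = 832 (l = 4*208 = 832)
I = 41 (I = -9 + 50 = 41)
m(B, W) = -7 + 41*B (m(B, W) = -7 + B*41 = -7 + 41*B)
sqrt(J(-48, -157) + m(l, 194)) = sqrt(-63 + (-7 + 41*832)) = sqrt(-63 + (-7 + 34112)) = sqrt(-63 + 34105) = sqrt(34042)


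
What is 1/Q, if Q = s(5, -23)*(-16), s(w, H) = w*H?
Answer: 1/1840 ≈ 0.00054348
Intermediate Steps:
s(w, H) = H*w
Q = 1840 (Q = -23*5*(-16) = -115*(-16) = 1840)
1/Q = 1/1840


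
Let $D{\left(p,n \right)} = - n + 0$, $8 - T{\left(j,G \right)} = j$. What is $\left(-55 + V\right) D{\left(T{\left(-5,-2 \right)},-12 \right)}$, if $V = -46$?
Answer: $-1212$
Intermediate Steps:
$T{\left(j,G \right)} = 8 - j$
$D{\left(p,n \right)} = - n$
$\left(-55 + V\right) D{\left(T{\left(-5,-2 \right)},-12 \right)} = \left(-55 - 46\right) \left(\left(-1\right) \left(-12\right)\right) = \left(-101\right) 12 = -1212$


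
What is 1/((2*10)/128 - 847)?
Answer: -32/27099 ≈ -0.0011809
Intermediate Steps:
1/((2*10)/128 - 847) = 1/(20*(1/128) - 847) = 1/(5/32 - 847) = 1/(-27099/32) = -32/27099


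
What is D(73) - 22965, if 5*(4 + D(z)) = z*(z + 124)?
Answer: -100464/5 ≈ -20093.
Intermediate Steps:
D(z) = -4 + z*(124 + z)/5 (D(z) = -4 + (z*(z + 124))/5 = -4 + (z*(124 + z))/5 = -4 + z*(124 + z)/5)
D(73) - 22965 = (-4 + (1/5)*73**2 + (124/5)*73) - 22965 = (-4 + (1/5)*5329 + 9052/5) - 22965 = (-4 + 5329/5 + 9052/5) - 22965 = 14361/5 - 22965 = -100464/5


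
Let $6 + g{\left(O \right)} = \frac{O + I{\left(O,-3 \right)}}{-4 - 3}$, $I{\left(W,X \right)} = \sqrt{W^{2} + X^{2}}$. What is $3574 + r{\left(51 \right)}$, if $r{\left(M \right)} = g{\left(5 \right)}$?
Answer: $\frac{24971}{7} - \frac{\sqrt{34}}{7} \approx 3566.5$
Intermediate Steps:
$g{\left(O \right)} = -6 - \frac{O}{7} - \frac{\sqrt{9 + O^{2}}}{7}$ ($g{\left(O \right)} = -6 + \frac{O + \sqrt{O^{2} + \left(-3\right)^{2}}}{-4 - 3} = -6 + \frac{O + \sqrt{O^{2} + 9}}{-7} = -6 + \left(O + \sqrt{9 + O^{2}}\right) \left(- \frac{1}{7}\right) = -6 - \left(\frac{O}{7} + \frac{\sqrt{9 + O^{2}}}{7}\right) = -6 - \frac{O}{7} - \frac{\sqrt{9 + O^{2}}}{7}$)
$r{\left(M \right)} = - \frac{47}{7} - \frac{\sqrt{34}}{7}$ ($r{\left(M \right)} = -6 - \frac{5}{7} - \frac{\sqrt{9 + 5^{2}}}{7} = -6 - \frac{5}{7} - \frac{\sqrt{9 + 25}}{7} = -6 - \frac{5}{7} - \frac{\sqrt{34}}{7} = - \frac{47}{7} - \frac{\sqrt{34}}{7}$)
$3574 + r{\left(51 \right)} = 3574 - \left(\frac{47}{7} + \frac{\sqrt{34}}{7}\right) = \frac{24971}{7} - \frac{\sqrt{34}}{7}$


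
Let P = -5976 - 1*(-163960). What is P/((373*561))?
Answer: 157984/209253 ≈ 0.75499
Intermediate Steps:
P = 157984 (P = -5976 + 163960 = 157984)
P/((373*561)) = 157984/((373*561)) = 157984/209253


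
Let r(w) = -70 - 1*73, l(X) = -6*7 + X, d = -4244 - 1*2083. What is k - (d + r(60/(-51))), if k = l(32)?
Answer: 6460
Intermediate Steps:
d = -6327 (d = -4244 - 2083 = -6327)
l(X) = -42 + X
k = -10 (k = -42 + 32 = -10)
r(w) = -143 (r(w) = -70 - 73 = -143)
k - (d + r(60/(-51))) = -10 - (-6327 - 143) = -10 - 1*(-6470) = -10 + 6470 = 6460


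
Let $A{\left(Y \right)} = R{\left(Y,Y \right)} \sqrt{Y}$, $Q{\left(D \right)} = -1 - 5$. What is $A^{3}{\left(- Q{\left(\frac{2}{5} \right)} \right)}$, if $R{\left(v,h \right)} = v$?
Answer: $1296 \sqrt{6} \approx 3174.5$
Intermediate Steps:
$Q{\left(D \right)} = -6$ ($Q{\left(D \right)} = -1 - 5 = -6$)
$A{\left(Y \right)} = Y^{\frac{3}{2}}$ ($A{\left(Y \right)} = Y \sqrt{Y} = Y^{\frac{3}{2}}$)
$A^{3}{\left(- Q{\left(\frac{2}{5} \right)} \right)} = \left(\left(\left(-1\right) \left(-6\right)\right)^{\frac{3}{2}}\right)^{3} = \left(6^{\frac{3}{2}}\right)^{3} = \left(6 \sqrt{6}\right)^{3} = 1296 \sqrt{6}$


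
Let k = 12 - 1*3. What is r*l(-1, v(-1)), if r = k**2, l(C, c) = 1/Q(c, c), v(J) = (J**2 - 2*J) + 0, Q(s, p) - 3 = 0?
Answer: 27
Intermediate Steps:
Q(s, p) = 3 (Q(s, p) = 3 + 0 = 3)
k = 9 (k = 12 - 3 = 9)
v(J) = J**2 - 2*J
l(C, c) = 1/3
r = 81 (r = 9**2 = 81)
r*l(-1, v(-1)) = 81*(1/3) = 27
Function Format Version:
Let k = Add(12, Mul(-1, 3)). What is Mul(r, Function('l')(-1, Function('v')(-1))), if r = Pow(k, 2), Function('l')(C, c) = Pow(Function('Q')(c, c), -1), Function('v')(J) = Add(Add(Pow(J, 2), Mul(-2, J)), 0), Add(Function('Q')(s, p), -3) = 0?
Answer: 27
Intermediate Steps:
Function('Q')(s, p) = 3 (Function('Q')(s, p) = Add(3, 0) = 3)
k = 9 (k = Add(12, -3) = 9)
Function('v')(J) = Add(Pow(J, 2), Mul(-2, J))
Function('l')(C, c) = Rational(1, 3) (Function('l')(C, c) = Pow(3, -1) = Rational(1, 3))
r = 81 (r = Pow(9, 2) = 81)
Mul(r, Function('l')(-1, Function('v')(-1))) = Mul(81, Rational(1, 3)) = 27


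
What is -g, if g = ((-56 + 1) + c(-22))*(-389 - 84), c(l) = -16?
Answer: -33583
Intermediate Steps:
g = 33583 (g = ((-56 + 1) - 16)*(-389 - 84) = (-55 - 16)*(-473) = -71*(-473) = 33583)
-g = -1*33583 = -33583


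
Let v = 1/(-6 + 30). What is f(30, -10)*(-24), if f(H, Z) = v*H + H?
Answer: -750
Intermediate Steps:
v = 1/24 ≈ 0.041667
f(H, Z) = 25*H/24 (f(H, Z) = H/24 + H = 25*H/24)
f(30, -10)*(-24) = ((25/24)*30)*(-24) = (125/4)*(-24) = -750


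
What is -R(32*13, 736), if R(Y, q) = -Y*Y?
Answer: 173056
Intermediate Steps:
R(Y, q) = -Y²
-R(32*13, 736) = -(-1)*(32*13)² = -(-1)*416² = -(-1)*173056 = -1*(-173056) = 173056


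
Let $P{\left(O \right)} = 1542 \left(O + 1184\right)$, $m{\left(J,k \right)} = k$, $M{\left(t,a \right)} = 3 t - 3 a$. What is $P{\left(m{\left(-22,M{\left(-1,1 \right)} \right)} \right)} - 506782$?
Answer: $1309694$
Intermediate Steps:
$M{\left(t,a \right)} = - 3 a + 3 t$
$P{\left(O \right)} = 1825728 + 1542 O$ ($P{\left(O \right)} = 1542 \left(1184 + O\right) = 1825728 + 1542 O$)
$P{\left(m{\left(-22,M{\left(-1,1 \right)} \right)} \right)} - 506782 = \left(1825728 + 1542 \left(\left(-3\right) 1 + 3 \left(-1\right)\right)\right) - 506782 = \left(1825728 + 1542 \left(-3 - 3\right)\right) - 506782 = \left(1825728 + 1542 \left(-6\right)\right) - 506782 = \left(1825728 - 9252\right) - 506782 = 1816476 - 506782 = 1309694$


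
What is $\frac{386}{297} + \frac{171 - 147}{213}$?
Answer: $\frac{29782}{21087} \approx 1.4123$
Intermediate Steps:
$\frac{386}{297} + \frac{171 - 147}{213} = 386 \cdot \frac{1}{297} + 24 \cdot \frac{1}{213} = \frac{386}{297} + \frac{8}{71} = \frac{29782}{21087}$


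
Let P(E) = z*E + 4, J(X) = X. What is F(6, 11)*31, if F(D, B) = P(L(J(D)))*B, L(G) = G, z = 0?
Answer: 1364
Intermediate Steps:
P(E) = 4 (P(E) = 0*E + 4 = 0 + 4 = 4)
F(D, B) = 4*B
F(6, 11)*31 = (4*11)*31 = 44*31 = 1364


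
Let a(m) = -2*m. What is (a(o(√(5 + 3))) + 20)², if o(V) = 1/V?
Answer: (40 - √2)²/4 ≈ 372.22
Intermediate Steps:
(a(o(√(5 + 3))) + 20)² = (-2/√(5 + 3) + 20)² = (-2*√2/4 + 20)² = (-√2/2 + 20)² = (20 - √2/2)²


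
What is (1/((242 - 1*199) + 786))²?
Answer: 1/687241 ≈ 1.4551e-6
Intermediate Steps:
(1/((242 - 1*199) + 786))² = (1/((242 - 199) + 786))² = (1/(43 + 786))² = (1/829)² = 1/687241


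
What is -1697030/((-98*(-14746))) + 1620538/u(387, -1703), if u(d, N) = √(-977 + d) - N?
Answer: 1991625971067071/2095983920646 - 1620538*I*√590/2900799 ≈ 950.21 - 13.57*I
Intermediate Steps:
-1697030/((-98*(-14746))) + 1620538/u(387, -1703) = -1697030/((-98*(-14746))) + 1620538/(√(-977 + 387) - 1*(-1703)) = -1697030/1445108 + 1620538/(√(-590) + 1703) = -1697030*1/1445108 + 1620538/(I*√590 + 1703) = -848515/722554 + 1620538/(1703 + I*√590)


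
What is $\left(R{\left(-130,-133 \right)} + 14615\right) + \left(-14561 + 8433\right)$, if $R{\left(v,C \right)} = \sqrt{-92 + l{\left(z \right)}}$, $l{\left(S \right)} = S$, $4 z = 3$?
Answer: $8487 + \frac{i \sqrt{365}}{2} \approx 8487.0 + 9.5525 i$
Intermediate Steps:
$z = \frac{3}{4}$ ($z = \frac{1}{4} \cdot 3 = \frac{3}{4} \approx 0.75$)
$R{\left(v,C \right)} = \frac{i \sqrt{365}}{2}$ ($R{\left(v,C \right)} = \sqrt{-92 + \frac{3}{4}} = \sqrt{- \frac{365}{4}} = \frac{i \sqrt{365}}{2}$)
$\left(R{\left(-130,-133 \right)} + 14615\right) + \left(-14561 + 8433\right) = \left(\frac{i \sqrt{365}}{2} + 14615\right) + \left(-14561 + 8433\right) = \left(14615 + \frac{i \sqrt{365}}{2}\right) - 6128 = 8487 + \frac{i \sqrt{365}}{2}$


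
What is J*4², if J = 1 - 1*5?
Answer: -64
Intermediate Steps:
J = -4 (J = 1 - 5 = -4)
J*4² = -4*4² = -4*16 = -64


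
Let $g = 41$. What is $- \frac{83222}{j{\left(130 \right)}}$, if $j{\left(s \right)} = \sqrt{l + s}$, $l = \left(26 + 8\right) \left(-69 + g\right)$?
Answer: $\frac{41611 i \sqrt{822}}{411} \approx 2902.7 i$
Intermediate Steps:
$l = -952$ ($l = \left(26 + 8\right) \left(-69 + 41\right) = 34 \left(-28\right) = -952$)
$j{\left(s \right)} = \sqrt{-952 + s}$
$- \frac{83222}{j{\left(130 \right)}} = - \frac{83222}{\sqrt{-952 + 130}} = - \frac{83222}{\sqrt{-822}} = - \frac{83222}{i \sqrt{822}} = - 83222 \left(- \frac{i \sqrt{822}}{822}\right) = \frac{41611 i \sqrt{822}}{411}$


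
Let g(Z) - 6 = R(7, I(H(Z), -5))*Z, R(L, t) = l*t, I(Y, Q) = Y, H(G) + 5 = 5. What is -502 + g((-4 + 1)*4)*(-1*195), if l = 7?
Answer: -1672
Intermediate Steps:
H(G) = 0 (H(G) = -5 + 5 = 0)
R(L, t) = 7*t
g(Z) = 6 (g(Z) = 6 + (7*0)*Z = 6 + 0*Z = 6 + 0 = 6)
-502 + g((-4 + 1)*4)*(-1*195) = -502 + 6*(-1*195) = -502 + 6*(-195) = -502 - 1170 = -1672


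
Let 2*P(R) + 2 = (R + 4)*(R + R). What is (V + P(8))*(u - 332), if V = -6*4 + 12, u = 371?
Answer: 3237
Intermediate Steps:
P(R) = -1 + R*(4 + R) (P(R) = -1 + ((R + 4)*(R + R))/2 = -1 + ((4 + R)*(2*R))/2 = -1 + (2*R*(4 + R))/2 = -1 + R*(4 + R))
V = -12 (V = -24 + 12 = -12)
(V + P(8))*(u - 332) = (-12 + (-1 + 8² + 4*8))*(371 - 332) = (-12 + (-1 + 64 + 32))*39 = (-12 + 95)*39 = 83*39 = 3237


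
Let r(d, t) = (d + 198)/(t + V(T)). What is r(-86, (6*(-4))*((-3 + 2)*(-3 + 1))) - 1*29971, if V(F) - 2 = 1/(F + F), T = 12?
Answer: -33060701/1103 ≈ -29973.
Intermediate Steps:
V(F) = 2 + 1/(2*F) (V(F) = 2 + 1/(F + F) = 2 + 1/(2*F))
r(d, t) = (198 + d)/(49/24 + t) (r(d, t) = (d + 198)/(t + (2 + (½)/12)) = (198 + d)/(t + (2 + (½)*(1/12))) = (198 + d)/(t + (2 + 1/24)) = (198 + d)/(t + 49/24) = (198 + d)/(49/24 + t))
r(-86, (6*(-4))*((-3 + 2)*(-3 + 1))) - 1*29971 = 24*(198 - 86)/(49 + 24*((6*(-4))*((-3 + 2)*(-3 + 1)))) - 1*29971 = 24*112/(49 + 24*(-(-24)*(-2))) - 29971 = 24*112/(49 + 24*(-24*2)) - 29971 = 24*112/(49 + 24*(-48)) - 29971 = 24*112/(49 - 1152) - 29971 = 24*112/(-1103) - 29971 = 24*(-1/1103)*112 - 29971 = -2688/1103 - 29971 = -33060701/1103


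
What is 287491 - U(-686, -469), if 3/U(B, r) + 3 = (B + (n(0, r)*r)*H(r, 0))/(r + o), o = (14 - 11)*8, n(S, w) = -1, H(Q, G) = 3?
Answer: 591082831/2056 ≈ 2.8749e+5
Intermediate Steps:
o = 24 (o = 3*8 = 24)
U(B, r) = 3/(-3 + (B - 3*r)/(24 + r)) (U(B, r) = 3/(-3 + (B - r*3)/(r + 24)) = 3/(-3 + (B - 3*r)/(24 + r)))
287491 - U(-686, -469) = 287491 - 3*(24 - 469)/(-72 - 686 - 6*(-469)) = 287491 - 3*(-445)/(-72 - 686 + 2814) = 287491 - 3*(-445)/2056 = 287491 - 1*(-1335/2056) = 287491 + 1335/2056 = 591082831/2056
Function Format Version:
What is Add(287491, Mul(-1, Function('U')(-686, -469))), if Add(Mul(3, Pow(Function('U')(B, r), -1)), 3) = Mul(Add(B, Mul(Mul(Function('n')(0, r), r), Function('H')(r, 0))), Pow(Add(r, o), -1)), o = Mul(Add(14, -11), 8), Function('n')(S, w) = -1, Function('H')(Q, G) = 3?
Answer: Rational(591082831, 2056) ≈ 2.8749e+5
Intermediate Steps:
o = 24 (o = Mul(3, 8) = 24)
Function('U')(B, r) = Mul(3, Pow(Add(-3, Mul(Pow(Add(24, r), -1), Add(B, Mul(-3, r)))), -1)) (Function('U')(B, r) = Mul(3, Pow(Add(-3, Mul(Add(B, Mul(Mul(-1, r), 3)), Pow(Add(r, 24), -1))), -1)) = Mul(3, Pow(Add(-3, Mul(Add(B, Mul(-3, r)), Pow(Add(24, r), -1))), -1)) = Mul(3, Pow(Add(-3, Mul(Pow(Add(24, r), -1), Add(B, Mul(-3, r)))), -1)))
Add(287491, Mul(-1, Function('U')(-686, -469))) = Add(287491, Mul(-1, Mul(3, Pow(Add(-72, -686, Mul(-6, -469)), -1), Add(24, -469)))) = Add(287491, Mul(-1, Mul(3, Pow(Add(-72, -686, 2814), -1), -445))) = Add(287491, Mul(-1, Mul(3, Pow(2056, -1), -445))) = Add(287491, Mul(-1, Mul(3, Rational(1, 2056), -445))) = Add(287491, Mul(-1, Rational(-1335, 2056))) = Add(287491, Rational(1335, 2056)) = Rational(591082831, 2056)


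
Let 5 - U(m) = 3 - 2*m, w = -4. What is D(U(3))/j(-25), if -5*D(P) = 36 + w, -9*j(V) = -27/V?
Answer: 160/3 ≈ 53.333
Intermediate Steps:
j(V) = 3/V (j(V) = -(-3)/V = 3/V)
U(m) = 2 + 2*m (U(m) = 5 - (3 - 2*m) = 5 + (-3 + 2*m) = 2 + 2*m)
D(P) = -32/5 (D(P) = -(36 - 4)/5 = -1/5*32 = -32/5)
D(U(3))/j(-25) = -32/(5*(3/(-25))) = -32/(5*(3*(-1/25))) = -32/(5*(-3/25)) = -32/5*(-25/3) = 160/3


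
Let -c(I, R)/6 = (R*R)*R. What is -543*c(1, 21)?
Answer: 30172338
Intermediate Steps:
c(I, R) = -6*R³ (c(I, R) = -6*R*R*R = -6*R²*R = -6*R³)
-543*c(1, 21) = -(-3258)*21³ = -(-3258)*9261 = -543*(-55566) = 30172338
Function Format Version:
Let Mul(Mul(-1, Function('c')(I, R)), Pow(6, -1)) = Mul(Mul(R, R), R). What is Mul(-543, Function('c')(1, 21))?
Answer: 30172338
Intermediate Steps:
Function('c')(I, R) = Mul(-6, Pow(R, 3)) (Function('c')(I, R) = Mul(-6, Mul(Mul(R, R), R)) = Mul(-6, Mul(Pow(R, 2), R)) = Mul(-6, Pow(R, 3)))
Mul(-543, Function('c')(1, 21)) = Mul(-543, Mul(-6, Pow(21, 3))) = Mul(-543, Mul(-6, 9261)) = Mul(-543, -55566) = 30172338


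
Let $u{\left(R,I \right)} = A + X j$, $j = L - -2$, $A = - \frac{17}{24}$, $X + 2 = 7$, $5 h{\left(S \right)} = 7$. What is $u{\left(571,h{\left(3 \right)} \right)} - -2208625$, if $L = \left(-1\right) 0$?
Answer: $\frac{53007223}{24} \approx 2.2086 \cdot 10^{6}$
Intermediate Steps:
$L = 0$
$h{\left(S \right)} = \frac{7}{5}$ ($h{\left(S \right)} = \frac{1}{5} \cdot 7 = \frac{7}{5}$)
$X = 5$ ($X = -2 + 7 = 5$)
$A = - \frac{17}{24}$ ($A = \left(-17\right) \frac{1}{24} = - \frac{17}{24} \approx -0.70833$)
$j = 2$ ($j = 0 - -2 = 0 + 2 = 2$)
$u{\left(R,I \right)} = \frac{223}{24}$ ($u{\left(R,I \right)} = - \frac{17}{24} + 5 \cdot 2 = - \frac{17}{24} + 10 = \frac{223}{24}$)
$u{\left(571,h{\left(3 \right)} \right)} - -2208625 = \frac{223}{24} - -2208625 = \frac{223}{24} + 2208625 = \frac{53007223}{24}$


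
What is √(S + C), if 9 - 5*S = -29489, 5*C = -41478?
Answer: 2*I*√599 ≈ 48.949*I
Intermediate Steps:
C = -41478/5 (C = (⅕)*(-41478) = -41478/5 ≈ -8295.6)
S = 29498/5 (S = 9/5 - ⅕*(-29489) = 9/5 + 29489/5 = 29498/5 ≈ 5899.6)
√(S + C) = √(29498/5 - 41478/5) = √(-2396) = 2*I*√599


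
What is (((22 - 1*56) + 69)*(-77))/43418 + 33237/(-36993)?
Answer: -514260067/535387358 ≈ -0.96054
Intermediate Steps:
(((22 - 1*56) + 69)*(-77))/43418 + 33237/(-36993) = (((22 - 56) + 69)*(-77))*(1/43418) + 33237*(-1/36993) = ((-34 + 69)*(-77))*(1/43418) - 11079/12331 = (35*(-77))*(1/43418) - 11079/12331 = -2695*1/43418 - 11079/12331 = -2695/43418 - 11079/12331 = -514260067/535387358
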